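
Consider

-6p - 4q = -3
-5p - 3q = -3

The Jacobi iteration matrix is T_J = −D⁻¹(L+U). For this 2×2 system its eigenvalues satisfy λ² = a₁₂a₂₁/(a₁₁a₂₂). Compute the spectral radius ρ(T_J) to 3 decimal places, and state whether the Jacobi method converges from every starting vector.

1.054

a₁₂a₂₁/(a₁₁a₂₂) = (-4)·(-5) / ((-6)·(-3)) = 1.111111
ρ = √|1.111111| = √1.111111 = 1.054
ρ > 1, so Jacobi diverges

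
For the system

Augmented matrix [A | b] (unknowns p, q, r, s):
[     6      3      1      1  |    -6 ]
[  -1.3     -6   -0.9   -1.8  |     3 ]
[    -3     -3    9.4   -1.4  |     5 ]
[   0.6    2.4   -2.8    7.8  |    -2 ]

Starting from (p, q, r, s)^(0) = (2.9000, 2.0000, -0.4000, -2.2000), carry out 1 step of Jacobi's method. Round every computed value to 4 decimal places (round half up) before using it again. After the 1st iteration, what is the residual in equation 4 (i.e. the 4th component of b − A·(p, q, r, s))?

14.5309

Iteration 1:
  p = (-6 - (3)·2.0000 - (1)·-0.4000 - (1)·-2.2000) / (6) = -1.5667
  q = (3 - (-1.3)·2.9000 - (-0.9)·-0.4000 - (-1.8)·-2.2000) / (-6) = -0.4083
  r = (5 - (-3)·2.9000 - (-3)·2.0000 - (-1.4)·-2.2000) / (9.4) = 1.7681
  s = (-2 - (0.6)·2.9000 - (2.4)·2.0000 - (-2.8)·-0.4000) / (7.8) = -1.2385
Residual b − A·x = (4.0955, -2.1245, -19.2790, 14.5309)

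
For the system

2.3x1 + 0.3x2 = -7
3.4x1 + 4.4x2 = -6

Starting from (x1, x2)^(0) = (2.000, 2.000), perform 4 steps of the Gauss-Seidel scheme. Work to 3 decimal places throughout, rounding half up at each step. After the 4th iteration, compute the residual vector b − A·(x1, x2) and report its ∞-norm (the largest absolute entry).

0.000

Iteration 1:
  x1 = (-7 - (0.3)·2.000) / (2.3) = -3.304
  x2 = (-6 - (3.4)·-3.304) / (4.4) = 1.189
Iteration 2:
  x1 = (-7 - (0.3)·1.189) / (2.3) = -3.199
  x2 = (-6 - (3.4)·-3.199) / (4.4) = 1.108
Iteration 3:
  x1 = (-7 - (0.3)·1.108) / (2.3) = -3.188
  x2 = (-6 - (3.4)·-3.188) / (4.4) = 1.100
Iteration 4:
  x1 = (-7 - (0.3)·1.100) / (2.3) = -3.187
  x2 = (-6 - (3.4)·-3.187) / (4.4) = 1.099
Residual b − A·x = (0.000, 0.000); ∞-norm = 0.000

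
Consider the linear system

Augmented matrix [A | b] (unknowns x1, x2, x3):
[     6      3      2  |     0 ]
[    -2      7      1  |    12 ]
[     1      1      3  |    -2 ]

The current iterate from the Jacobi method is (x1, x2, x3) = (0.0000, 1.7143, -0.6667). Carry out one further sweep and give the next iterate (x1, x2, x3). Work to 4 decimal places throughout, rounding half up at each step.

(-0.6349, 1.8095, -1.2381)

One sweep:
  x1 = (0 - (3)·1.7143 - (2)·-0.6667) / (6) = -0.6349
  x2 = (12 - (-2)·0.0000 - (1)·-0.6667) / (7) = 1.8095
  x3 = (-2 - (1)·0.0000 - (1)·1.7143) / (3) = -1.2381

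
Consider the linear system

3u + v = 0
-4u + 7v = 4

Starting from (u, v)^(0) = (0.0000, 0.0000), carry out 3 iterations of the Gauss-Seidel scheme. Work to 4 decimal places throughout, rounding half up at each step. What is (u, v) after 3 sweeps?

Iteration 1:
  u = (0 - (1)·0.0000) / (3) = 0.0000
  v = (4 - (-4)·0.0000) / (7) = 0.5714
Iteration 2:
  u = (0 - (1)·0.5714) / (3) = -0.1905
  v = (4 - (-4)·-0.1905) / (7) = 0.4626
Iteration 3:
  u = (0 - (1)·0.4626) / (3) = -0.1542
  v = (4 - (-4)·-0.1542) / (7) = 0.4833

(-0.1542, 0.4833)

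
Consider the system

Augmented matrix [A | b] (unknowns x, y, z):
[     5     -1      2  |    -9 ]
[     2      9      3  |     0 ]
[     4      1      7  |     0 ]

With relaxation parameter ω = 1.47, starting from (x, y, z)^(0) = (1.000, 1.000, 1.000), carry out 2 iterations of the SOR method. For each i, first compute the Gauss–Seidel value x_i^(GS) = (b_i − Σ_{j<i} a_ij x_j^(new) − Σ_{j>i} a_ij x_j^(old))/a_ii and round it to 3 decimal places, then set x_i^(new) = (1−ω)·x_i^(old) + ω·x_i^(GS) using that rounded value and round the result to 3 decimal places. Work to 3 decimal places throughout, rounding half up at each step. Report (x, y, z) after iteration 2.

(-2.388, -0.450, 0.990)

Iteration 1:
  x: GS value = (-9 - (-1)·1.000 - (2)·1.000) / (5) = -2.000;  x ← (1−ω)·1.000 + ω·-2.000 = -3.410
  y: GS value = (0 - (2)·-3.410 - (3)·1.000) / (9) = 0.424;  y ← (1−ω)·1.000 + ω·0.424 = 0.153
  z: GS value = (0 - (4)·-3.410 - (1)·0.153) / (7) = 1.927;  z ← (1−ω)·1.000 + ω·1.927 = 2.363
Iteration 2:
  x: GS value = (-9 - (-1)·0.153 - (2)·2.363) / (5) = -2.715;  x ← (1−ω)·-3.410 + ω·-2.715 = -2.388
  y: GS value = (0 - (2)·-2.388 - (3)·2.363) / (9) = -0.257;  y ← (1−ω)·0.153 + ω·-0.257 = -0.450
  z: GS value = (0 - (4)·-2.388 - (1)·-0.450) / (7) = 1.429;  z ← (1−ω)·2.363 + ω·1.429 = 0.990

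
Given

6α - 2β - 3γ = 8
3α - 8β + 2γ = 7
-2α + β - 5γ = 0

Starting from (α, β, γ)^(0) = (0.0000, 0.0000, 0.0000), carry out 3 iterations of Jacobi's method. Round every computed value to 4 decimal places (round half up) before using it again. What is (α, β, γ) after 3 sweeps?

(0.8542, -0.6614, -0.4917)

Iteration 1:
  α = (8 - (-2)·0.0000 - (-3)·0.0000) / (6) = 1.3333
  β = (7 - (3)·0.0000 - (2)·0.0000) / (-8) = -0.8750
  γ = (0 - (-2)·0.0000 - (1)·0.0000) / (-5) = 0.0000
Iteration 2:
  α = (8 - (-2)·-0.8750 - (-3)·0.0000) / (6) = 1.0417
  β = (7 - (3)·1.3333 - (2)·0.0000) / (-8) = -0.3750
  γ = (0 - (-2)·1.3333 - (1)·-0.8750) / (-5) = -0.7083
Iteration 3:
  α = (8 - (-2)·-0.3750 - (-3)·-0.7083) / (6) = 0.8542
  β = (7 - (3)·1.0417 - (2)·-0.7083) / (-8) = -0.6614
  γ = (0 - (-2)·1.0417 - (1)·-0.3750) / (-5) = -0.4917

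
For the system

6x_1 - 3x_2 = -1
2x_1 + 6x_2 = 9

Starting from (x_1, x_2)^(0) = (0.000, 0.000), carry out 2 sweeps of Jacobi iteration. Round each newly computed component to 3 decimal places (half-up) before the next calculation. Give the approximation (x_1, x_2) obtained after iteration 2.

(0.583, 1.556)

Iteration 1:
  x_1 = (-1 - (-3)·0.000) / (6) = -0.167
  x_2 = (9 - (2)·0.000) / (6) = 1.500
Iteration 2:
  x_1 = (-1 - (-3)·1.500) / (6) = 0.583
  x_2 = (9 - (2)·-0.167) / (6) = 1.556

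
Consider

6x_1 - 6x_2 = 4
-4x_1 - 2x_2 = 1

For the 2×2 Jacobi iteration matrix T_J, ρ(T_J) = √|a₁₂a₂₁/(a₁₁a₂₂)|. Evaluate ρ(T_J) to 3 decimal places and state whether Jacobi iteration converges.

1.414

a₁₂a₂₁/(a₁₁a₂₂) = (-6)·(-4) / ((6)·(-2)) = -2.000000
ρ = √|-2.000000| = √2.000000 = 1.414
ρ > 1, so Jacobi diverges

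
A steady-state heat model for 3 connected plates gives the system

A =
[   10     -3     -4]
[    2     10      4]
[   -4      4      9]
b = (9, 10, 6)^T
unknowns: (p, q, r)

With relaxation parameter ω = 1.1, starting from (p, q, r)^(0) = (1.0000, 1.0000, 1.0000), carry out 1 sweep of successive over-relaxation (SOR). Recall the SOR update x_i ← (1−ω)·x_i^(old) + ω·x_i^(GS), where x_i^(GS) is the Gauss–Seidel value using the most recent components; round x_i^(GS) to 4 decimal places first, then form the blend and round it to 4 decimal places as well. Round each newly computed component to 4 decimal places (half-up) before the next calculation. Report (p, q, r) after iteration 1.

Iteration 1:
  p: GS value = (9 - (-3)·1.0000 - (-4)·1.0000) / (10) = 1.6000;  p ← (1−ω)·1.0000 + ω·1.6000 = 1.6600
  q: GS value = (10 - (2)·1.6600 - (4)·1.0000) / (10) = 0.2680;  q ← (1−ω)·1.0000 + ω·0.2680 = 0.1948
  r: GS value = (6 - (-4)·1.6600 - (4)·0.1948) / (9) = 1.3179;  r ← (1−ω)·1.0000 + ω·1.3179 = 1.3497

(1.6600, 0.1948, 1.3497)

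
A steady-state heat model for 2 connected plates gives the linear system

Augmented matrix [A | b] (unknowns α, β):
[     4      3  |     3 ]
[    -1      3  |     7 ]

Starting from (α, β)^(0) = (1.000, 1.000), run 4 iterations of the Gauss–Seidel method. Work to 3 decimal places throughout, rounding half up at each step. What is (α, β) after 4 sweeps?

Iteration 1:
  α = (3 - (3)·1.000) / (4) = 0.000
  β = (7 - (-1)·0.000) / (3) = 2.333
Iteration 2:
  α = (3 - (3)·2.333) / (4) = -1.000
  β = (7 - (-1)·-1.000) / (3) = 2.000
Iteration 3:
  α = (3 - (3)·2.000) / (4) = -0.750
  β = (7 - (-1)·-0.750) / (3) = 2.083
Iteration 4:
  α = (3 - (3)·2.083) / (4) = -0.812
  β = (7 - (-1)·-0.812) / (3) = 2.063

(-0.812, 2.063)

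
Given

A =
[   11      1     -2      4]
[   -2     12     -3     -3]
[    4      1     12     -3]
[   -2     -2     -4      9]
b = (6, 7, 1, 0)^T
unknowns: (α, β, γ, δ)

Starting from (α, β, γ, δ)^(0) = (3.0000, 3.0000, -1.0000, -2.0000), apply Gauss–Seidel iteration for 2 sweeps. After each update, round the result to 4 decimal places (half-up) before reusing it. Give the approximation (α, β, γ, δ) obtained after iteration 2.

Iteration 1:
  α = (6 - (1)·3.0000 - (-2)·-1.0000 - (4)·-2.0000) / (11) = 0.8182
  β = (7 - (-2)·0.8182 - (-3)·-1.0000 - (-3)·-2.0000) / (12) = -0.0303
  γ = (1 - (4)·0.8182 - (1)·-0.0303 - (-3)·-2.0000) / (12) = -0.6869
  δ = (0 - (-2)·0.8182 - (-2)·-0.0303 - (-4)·-0.6869) / (9) = -0.1302
Iteration 2:
  α = (6 - (1)·-0.0303 - (-2)·-0.6869 - (4)·-0.1302) / (11) = 0.4707
  β = (7 - (-2)·0.4707 - (-3)·-0.6869 - (-3)·-0.1302) / (12) = 0.4575
  γ = (1 - (4)·0.4707 - (1)·0.4575 - (-3)·-0.1302) / (12) = -0.1442
  δ = (0 - (-2)·0.4707 - (-2)·0.4575 - (-4)·-0.1442) / (9) = 0.1422

(0.4707, 0.4575, -0.1442, 0.1422)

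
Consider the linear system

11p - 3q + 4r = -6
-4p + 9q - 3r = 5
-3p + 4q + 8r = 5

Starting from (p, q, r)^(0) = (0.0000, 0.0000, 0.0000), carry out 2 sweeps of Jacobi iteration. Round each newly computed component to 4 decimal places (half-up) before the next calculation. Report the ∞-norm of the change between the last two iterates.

Iteration 1:
  p = (-6 - (-3)·0.0000 - (4)·0.0000) / (11) = -0.5455
  q = (5 - (-4)·0.0000 - (-3)·0.0000) / (9) = 0.5556
  r = (5 - (-3)·0.0000 - (4)·0.0000) / (8) = 0.6250
Iteration 2:
  p = (-6 - (-3)·0.5556 - (4)·0.6250) / (11) = -0.6212
  q = (5 - (-4)·-0.5455 - (-3)·0.6250) / (9) = 0.5214
  r = (5 - (-3)·-0.5455 - (4)·0.5556) / (8) = 0.1426
Change: (-0.0757, -0.0342, -0.4824) → max |·| = 0.4824

0.4824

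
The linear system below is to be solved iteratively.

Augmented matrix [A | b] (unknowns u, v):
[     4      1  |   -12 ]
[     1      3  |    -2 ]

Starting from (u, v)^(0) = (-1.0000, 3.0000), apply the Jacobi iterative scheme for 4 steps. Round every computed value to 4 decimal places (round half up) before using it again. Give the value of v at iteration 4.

Iteration 1:
  u = (-12 - (1)·3.0000) / (4) = -3.7500
  v = (-2 - (1)·-1.0000) / (3) = -0.3333
Iteration 2:
  u = (-12 - (1)·-0.3333) / (4) = -2.9167
  v = (-2 - (1)·-3.7500) / (3) = 0.5833
Iteration 3:
  u = (-12 - (1)·0.5833) / (4) = -3.1458
  v = (-2 - (1)·-2.9167) / (3) = 0.3056
Iteration 4:
  u = (-12 - (1)·0.3056) / (4) = -3.0764
  v = (-2 - (1)·-3.1458) / (3) = 0.3819

0.3819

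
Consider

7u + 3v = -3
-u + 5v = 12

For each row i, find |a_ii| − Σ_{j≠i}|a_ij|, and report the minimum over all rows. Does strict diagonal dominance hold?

4

row 1: |7| − (3) = 4
row 2: |5| − (1) = 4
minimum over rows = 4 → strictly diagonally dominant (convergence guaranteed)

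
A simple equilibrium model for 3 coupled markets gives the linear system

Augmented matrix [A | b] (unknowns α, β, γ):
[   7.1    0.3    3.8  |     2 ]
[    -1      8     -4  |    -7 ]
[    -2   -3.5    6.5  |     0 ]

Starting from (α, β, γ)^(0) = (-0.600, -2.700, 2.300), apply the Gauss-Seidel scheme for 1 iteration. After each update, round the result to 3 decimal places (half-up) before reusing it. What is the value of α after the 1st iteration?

Iteration 1:
  α = (2 - (0.3)·-2.700 - (3.8)·2.300) / (7.1) = -0.835
  β = (-7 - (-1)·-0.835 - (-4)·2.300) / (8) = 0.171
  γ = (0 - (-2)·-0.835 - (-3.5)·0.171) / (6.5) = -0.165

-0.835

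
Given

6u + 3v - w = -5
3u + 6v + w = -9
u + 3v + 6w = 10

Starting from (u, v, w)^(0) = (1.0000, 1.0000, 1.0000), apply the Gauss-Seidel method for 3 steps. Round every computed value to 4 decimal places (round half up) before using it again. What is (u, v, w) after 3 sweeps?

Iteration 1:
  u = (-5 - (3)·1.0000 - (-1)·1.0000) / (6) = -1.1667
  v = (-9 - (3)·-1.1667 - (1)·1.0000) / (6) = -1.0833
  w = (10 - (1)·-1.1667 - (3)·-1.0833) / (6) = 2.4028
Iteration 2:
  u = (-5 - (3)·-1.0833 - (-1)·2.4028) / (6) = 0.1088
  v = (-9 - (3)·0.1088 - (1)·2.4028) / (6) = -1.9549
  w = (10 - (1)·0.1088 - (3)·-1.9549) / (6) = 2.6260
Iteration 3:
  u = (-5 - (3)·-1.9549 - (-1)·2.6260) / (6) = 0.5818
  v = (-9 - (3)·0.5818 - (1)·2.6260) / (6) = -2.2286
  w = (10 - (1)·0.5818 - (3)·-2.2286) / (6) = 2.6840

(0.5818, -2.2286, 2.6840)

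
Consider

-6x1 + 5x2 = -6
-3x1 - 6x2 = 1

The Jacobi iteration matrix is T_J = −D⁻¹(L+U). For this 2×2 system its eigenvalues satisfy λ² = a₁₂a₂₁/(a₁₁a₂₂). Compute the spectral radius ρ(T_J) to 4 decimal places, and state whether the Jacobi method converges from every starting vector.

0.6455

a₁₂a₂₁/(a₁₁a₂₂) = (5)·(-3) / ((-6)·(-6)) = -0.416667
ρ = √|-0.416667| = √0.416667 = 0.6455
ρ < 1, so Jacobi converges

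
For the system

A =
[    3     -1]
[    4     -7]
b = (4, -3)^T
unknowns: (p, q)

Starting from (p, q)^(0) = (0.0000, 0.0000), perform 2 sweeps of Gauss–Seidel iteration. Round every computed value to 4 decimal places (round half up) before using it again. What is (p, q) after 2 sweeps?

Iteration 1:
  p = (4 - (-1)·0.0000) / (3) = 1.3333
  q = (-3 - (4)·1.3333) / (-7) = 1.1905
Iteration 2:
  p = (4 - (-1)·1.1905) / (3) = 1.7302
  q = (-3 - (4)·1.7302) / (-7) = 1.4173

(1.7302, 1.4173)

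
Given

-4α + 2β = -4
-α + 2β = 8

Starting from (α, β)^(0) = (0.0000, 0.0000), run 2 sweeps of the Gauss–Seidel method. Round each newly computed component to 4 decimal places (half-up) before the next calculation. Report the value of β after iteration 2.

5.6250

Iteration 1:
  α = (-4 - (2)·0.0000) / (-4) = 1.0000
  β = (8 - (-1)·1.0000) / (2) = 4.5000
Iteration 2:
  α = (-4 - (2)·4.5000) / (-4) = 3.2500
  β = (8 - (-1)·3.2500) / (2) = 5.6250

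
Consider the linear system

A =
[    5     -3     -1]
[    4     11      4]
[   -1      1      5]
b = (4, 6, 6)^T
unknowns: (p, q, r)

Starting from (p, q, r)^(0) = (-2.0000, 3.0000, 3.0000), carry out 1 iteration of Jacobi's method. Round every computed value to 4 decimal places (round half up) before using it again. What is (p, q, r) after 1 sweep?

Iteration 1:
  p = (4 - (-3)·3.0000 - (-1)·3.0000) / (5) = 3.2000
  q = (6 - (4)·-2.0000 - (4)·3.0000) / (11) = 0.1818
  r = (6 - (-1)·-2.0000 - (1)·3.0000) / (5) = 0.2000

(3.2000, 0.1818, 0.2000)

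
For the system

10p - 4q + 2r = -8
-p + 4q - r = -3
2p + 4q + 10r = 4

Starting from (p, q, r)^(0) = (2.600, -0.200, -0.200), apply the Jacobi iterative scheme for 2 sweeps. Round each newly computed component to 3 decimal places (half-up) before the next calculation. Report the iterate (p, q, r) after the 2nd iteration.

(-0.852, -0.970, 0.628)

Iteration 1:
  p = (-8 - (-4)·-0.200 - (2)·-0.200) / (10) = -0.840
  q = (-3 - (-1)·2.600 - (-1)·-0.200) / (4) = -0.150
  r = (4 - (2)·2.600 - (4)·-0.200) / (10) = -0.040
Iteration 2:
  p = (-8 - (-4)·-0.150 - (2)·-0.040) / (10) = -0.852
  q = (-3 - (-1)·-0.840 - (-1)·-0.040) / (4) = -0.970
  r = (4 - (2)·-0.840 - (4)·-0.150) / (10) = 0.628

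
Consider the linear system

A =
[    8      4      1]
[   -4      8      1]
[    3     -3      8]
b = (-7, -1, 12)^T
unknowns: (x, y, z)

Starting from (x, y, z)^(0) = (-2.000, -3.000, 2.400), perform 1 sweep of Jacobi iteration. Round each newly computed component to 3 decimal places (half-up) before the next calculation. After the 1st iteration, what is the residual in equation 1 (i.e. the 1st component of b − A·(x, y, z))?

Iteration 1:
  x = (-7 - (4)·-3.000 - (1)·2.400) / (8) = 0.325
  y = (-1 - (-4)·-2.000 - (1)·2.400) / (8) = -1.425
  z = (12 - (3)·-2.000 - (-3)·-3.000) / (8) = 1.125
Residual b − A·x = (-5.025, 10.575, -2.250)

-5.025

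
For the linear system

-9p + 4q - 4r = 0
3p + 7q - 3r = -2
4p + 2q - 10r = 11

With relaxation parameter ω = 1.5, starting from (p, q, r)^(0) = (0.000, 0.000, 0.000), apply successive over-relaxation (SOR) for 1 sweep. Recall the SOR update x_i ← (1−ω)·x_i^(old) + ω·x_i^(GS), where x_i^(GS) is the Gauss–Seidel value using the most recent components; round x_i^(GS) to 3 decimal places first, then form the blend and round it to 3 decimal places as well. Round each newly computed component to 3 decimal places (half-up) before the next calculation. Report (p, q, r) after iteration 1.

(0.000, -0.429, -1.779)

Iteration 1:
  p: GS value = (0 - (4)·0.000 - (-4)·0.000) / (-9) = 0.000;  p ← (1−ω)·0.000 + ω·0.000 = 0.000
  q: GS value = (-2 - (3)·0.000 - (-3)·0.000) / (7) = -0.286;  q ← (1−ω)·0.000 + ω·-0.286 = -0.429
  r: GS value = (11 - (4)·0.000 - (2)·-0.429) / (-10) = -1.186;  r ← (1−ω)·0.000 + ω·-1.186 = -1.779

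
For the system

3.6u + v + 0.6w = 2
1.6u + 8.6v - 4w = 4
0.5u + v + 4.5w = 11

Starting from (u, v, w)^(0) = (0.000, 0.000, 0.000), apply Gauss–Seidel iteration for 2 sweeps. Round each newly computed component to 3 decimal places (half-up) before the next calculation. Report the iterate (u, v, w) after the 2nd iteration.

Iteration 1:
  u = (2 - (1)·0.000 - (0.6)·0.000) / (3.6) = 0.556
  v = (4 - (1.6)·0.556 - (-4)·0.000) / (8.6) = 0.362
  w = (11 - (0.5)·0.556 - (1)·0.362) / (4.5) = 2.302
Iteration 2:
  u = (2 - (1)·0.362 - (0.6)·2.302) / (3.6) = 0.071
  v = (4 - (1.6)·0.071 - (-4)·2.302) / (8.6) = 1.523
  w = (11 - (0.5)·0.071 - (1)·1.523) / (4.5) = 2.098

(0.071, 1.523, 2.098)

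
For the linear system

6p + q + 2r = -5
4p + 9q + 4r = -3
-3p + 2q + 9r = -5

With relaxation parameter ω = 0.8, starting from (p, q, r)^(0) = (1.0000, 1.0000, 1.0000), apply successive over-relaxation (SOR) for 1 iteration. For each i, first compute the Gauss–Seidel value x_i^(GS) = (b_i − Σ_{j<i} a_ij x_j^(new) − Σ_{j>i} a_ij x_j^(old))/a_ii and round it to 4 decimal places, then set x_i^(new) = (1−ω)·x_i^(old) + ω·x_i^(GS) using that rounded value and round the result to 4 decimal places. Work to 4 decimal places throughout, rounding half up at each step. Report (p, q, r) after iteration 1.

(-0.8666, -0.1141, -0.4553)

Iteration 1:
  p: GS value = (-5 - (1)·1.0000 - (2)·1.0000) / (6) = -1.3333;  p ← (1−ω)·1.0000 + ω·-1.3333 = -0.8666
  q: GS value = (-3 - (4)·-0.8666 - (4)·1.0000) / (9) = -0.3926;  q ← (1−ω)·1.0000 + ω·-0.3926 = -0.1141
  r: GS value = (-5 - (-3)·-0.8666 - (2)·-0.1141) / (9) = -0.8191;  r ← (1−ω)·1.0000 + ω·-0.8191 = -0.4553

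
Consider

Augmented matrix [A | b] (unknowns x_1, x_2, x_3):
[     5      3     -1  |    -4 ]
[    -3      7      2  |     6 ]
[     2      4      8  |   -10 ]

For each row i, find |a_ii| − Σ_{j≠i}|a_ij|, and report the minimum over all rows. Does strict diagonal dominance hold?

row 1: |5| − (3+1) = 1
row 2: |7| − (3+2) = 2
row 3: |8| − (2+4) = 2
minimum over rows = 1 → strictly diagonally dominant (convergence guaranteed)

1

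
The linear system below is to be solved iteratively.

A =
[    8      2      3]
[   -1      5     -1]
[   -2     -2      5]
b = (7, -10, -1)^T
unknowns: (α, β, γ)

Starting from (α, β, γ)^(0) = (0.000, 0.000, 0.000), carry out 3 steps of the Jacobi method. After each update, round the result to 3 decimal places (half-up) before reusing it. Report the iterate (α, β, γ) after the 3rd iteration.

Iteration 1:
  α = (7 - (2)·0.000 - (3)·0.000) / (8) = 0.875
  β = (-10 - (-1)·0.000 - (-1)·0.000) / (5) = -2.000
  γ = (-1 - (-2)·0.000 - (-2)·0.000) / (5) = -0.200
Iteration 2:
  α = (7 - (2)·-2.000 - (3)·-0.200) / (8) = 1.450
  β = (-10 - (-1)·0.875 - (-1)·-0.200) / (5) = -1.865
  γ = (-1 - (-2)·0.875 - (-2)·-2.000) / (5) = -0.650
Iteration 3:
  α = (7 - (2)·-1.865 - (3)·-0.650) / (8) = 1.585
  β = (-10 - (-1)·1.450 - (-1)·-0.650) / (5) = -1.840
  γ = (-1 - (-2)·1.450 - (-2)·-1.865) / (5) = -0.366

(1.585, -1.840, -0.366)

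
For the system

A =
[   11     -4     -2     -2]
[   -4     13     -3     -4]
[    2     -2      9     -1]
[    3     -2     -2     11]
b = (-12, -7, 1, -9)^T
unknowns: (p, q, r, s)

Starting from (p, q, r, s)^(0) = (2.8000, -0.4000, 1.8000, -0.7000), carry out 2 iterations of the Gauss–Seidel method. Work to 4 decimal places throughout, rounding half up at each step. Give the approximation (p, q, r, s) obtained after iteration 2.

(-1.4238, -1.1444, 0.1028, -0.6193)

Iteration 1:
  p = (-12 - (-4)·-0.4000 - (-2)·1.8000 - (-2)·-0.7000) / (11) = -1.0364
  q = (-7 - (-4)·-1.0364 - (-3)·1.8000 - (-4)·-0.7000) / (13) = -0.6574
  r = (1 - (2)·-1.0364 - (-2)·-0.6574 - (-1)·-0.7000) / (9) = 0.1176
  s = (-9 - (3)·-1.0364 - (-2)·-0.6574 - (-2)·0.1176) / (11) = -0.6337
Iteration 2:
  p = (-12 - (-4)·-0.6574 - (-2)·0.1176 - (-2)·-0.6337) / (11) = -1.4238
  q = (-7 - (-4)·-1.4238 - (-3)·0.1176 - (-4)·-0.6337) / (13) = -1.1444
  r = (1 - (2)·-1.4238 - (-2)·-1.1444 - (-1)·-0.6337) / (9) = 0.1028
  s = (-9 - (3)·-1.4238 - (-2)·-1.1444 - (-2)·0.1028) / (11) = -0.6193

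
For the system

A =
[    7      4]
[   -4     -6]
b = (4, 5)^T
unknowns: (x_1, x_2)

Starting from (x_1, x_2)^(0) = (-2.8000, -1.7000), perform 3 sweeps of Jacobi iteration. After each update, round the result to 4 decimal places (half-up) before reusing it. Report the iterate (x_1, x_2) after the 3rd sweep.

(1.6354, -0.8207)

Iteration 1:
  x_1 = (4 - (4)·-1.7000) / (7) = 1.5429
  x_2 = (5 - (-4)·-2.8000) / (-6) = 1.0333
Iteration 2:
  x_1 = (4 - (4)·1.0333) / (7) = -0.0190
  x_2 = (5 - (-4)·1.5429) / (-6) = -1.8619
Iteration 3:
  x_1 = (4 - (4)·-1.8619) / (7) = 1.6354
  x_2 = (5 - (-4)·-0.0190) / (-6) = -0.8207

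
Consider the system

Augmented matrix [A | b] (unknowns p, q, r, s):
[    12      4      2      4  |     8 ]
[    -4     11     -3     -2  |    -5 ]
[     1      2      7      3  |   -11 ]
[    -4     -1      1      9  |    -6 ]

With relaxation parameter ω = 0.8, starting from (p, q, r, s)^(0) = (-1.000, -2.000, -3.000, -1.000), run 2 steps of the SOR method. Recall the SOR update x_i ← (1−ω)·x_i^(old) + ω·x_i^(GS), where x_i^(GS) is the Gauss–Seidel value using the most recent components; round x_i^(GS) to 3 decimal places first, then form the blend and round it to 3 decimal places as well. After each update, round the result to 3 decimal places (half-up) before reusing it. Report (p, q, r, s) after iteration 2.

(1.372, -0.524, -1.526, 0.011)

Iteration 1:
  p: GS value = (8 - (4)·-2.000 - (2)·-3.000 - (4)·-1.000) / (12) = 2.167;  p ← (1−ω)·-1.000 + ω·2.167 = 1.534
  q: GS value = (-5 - (-4)·1.534 - (-3)·-3.000 - (-2)·-1.000) / (11) = -0.897;  q ← (1−ω)·-2.000 + ω·-0.897 = -1.118
  r: GS value = (-11 - (1)·1.534 - (2)·-1.118 - (3)·-1.000) / (7) = -1.043;  r ← (1−ω)·-3.000 + ω·-1.043 = -1.434
  s: GS value = (-6 - (-4)·1.534 - (-1)·-1.118 - (1)·-1.434) / (9) = 0.050;  s ← (1−ω)·-1.000 + ω·0.050 = -0.160
Iteration 2:
  p: GS value = (8 - (4)·-1.118 - (2)·-1.434 - (4)·-0.160) / (12) = 1.332;  p ← (1−ω)·1.534 + ω·1.332 = 1.372
  q: GS value = (-5 - (-4)·1.372 - (-3)·-1.434 - (-2)·-0.160) / (11) = -0.376;  q ← (1−ω)·-1.118 + ω·-0.376 = -0.524
  r: GS value = (-11 - (1)·1.372 - (2)·-0.524 - (3)·-0.160) / (7) = -1.549;  r ← (1−ω)·-1.434 + ω·-1.549 = -1.526
  s: GS value = (-6 - (-4)·1.372 - (-1)·-0.524 - (1)·-1.526) / (9) = 0.054;  s ← (1−ω)·-0.160 + ω·0.054 = 0.011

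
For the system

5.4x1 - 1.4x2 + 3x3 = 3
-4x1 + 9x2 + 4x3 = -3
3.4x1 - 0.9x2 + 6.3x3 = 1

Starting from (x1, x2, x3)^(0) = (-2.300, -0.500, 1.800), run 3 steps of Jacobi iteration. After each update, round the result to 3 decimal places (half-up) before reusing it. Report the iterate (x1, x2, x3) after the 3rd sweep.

Iteration 1:
  x1 = (3 - (-1.4)·-0.500 - (3)·1.800) / (5.4) = -0.574
  x2 = (-3 - (-4)·-2.300 - (4)·1.800) / (9) = -2.156
  x3 = (1 - (3.4)·-2.300 - (-0.9)·-0.500) / (6.3) = 1.329
Iteration 2:
  x1 = (3 - (-1.4)·-2.156 - (3)·1.329) / (5.4) = -0.742
  x2 = (-3 - (-4)·-0.574 - (4)·1.329) / (9) = -1.179
  x3 = (1 - (3.4)·-0.574 - (-0.9)·-2.156) / (6.3) = 0.161
Iteration 3:
  x1 = (3 - (-1.4)·-1.179 - (3)·0.161) / (5.4) = 0.160
  x2 = (-3 - (-4)·-0.742 - (4)·0.161) / (9) = -0.735
  x3 = (1 - (3.4)·-0.742 - (-0.9)·-1.179) / (6.3) = 0.391

(0.160, -0.735, 0.391)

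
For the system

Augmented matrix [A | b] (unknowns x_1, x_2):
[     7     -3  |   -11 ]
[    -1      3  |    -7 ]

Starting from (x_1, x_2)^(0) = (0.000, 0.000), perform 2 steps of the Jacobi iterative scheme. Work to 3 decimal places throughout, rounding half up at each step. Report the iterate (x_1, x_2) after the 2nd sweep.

(-2.571, -2.857)

Iteration 1:
  x_1 = (-11 - (-3)·0.000) / (7) = -1.571
  x_2 = (-7 - (-1)·0.000) / (3) = -2.333
Iteration 2:
  x_1 = (-11 - (-3)·-2.333) / (7) = -2.571
  x_2 = (-7 - (-1)·-1.571) / (3) = -2.857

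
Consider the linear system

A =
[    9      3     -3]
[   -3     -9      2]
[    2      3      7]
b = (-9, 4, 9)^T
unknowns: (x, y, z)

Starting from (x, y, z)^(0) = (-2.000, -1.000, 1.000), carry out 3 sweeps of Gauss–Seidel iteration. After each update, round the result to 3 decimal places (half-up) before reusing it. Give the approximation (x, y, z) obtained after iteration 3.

Iteration 1:
  x = (-9 - (3)·-1.000 - (-3)·1.000) / (9) = -0.333
  y = (4 - (-3)·-0.333 - (2)·1.000) / (-9) = -0.111
  z = (9 - (2)·-0.333 - (3)·-0.111) / (7) = 1.428
Iteration 2:
  x = (-9 - (3)·-0.111 - (-3)·1.428) / (9) = -0.487
  y = (4 - (-3)·-0.487 - (2)·1.428) / (-9) = 0.035
  z = (9 - (2)·-0.487 - (3)·0.035) / (7) = 1.410
Iteration 3:
  x = (-9 - (3)·0.035 - (-3)·1.410) / (9) = -0.542
  y = (4 - (-3)·-0.542 - (2)·1.410) / (-9) = 0.050
  z = (9 - (2)·-0.542 - (3)·0.050) / (7) = 1.419

(-0.542, 0.050, 1.419)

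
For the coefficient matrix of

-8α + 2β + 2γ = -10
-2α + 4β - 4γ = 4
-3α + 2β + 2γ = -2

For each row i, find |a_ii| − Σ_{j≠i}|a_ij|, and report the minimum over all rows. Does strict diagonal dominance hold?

row 1: |-8| − (2+2) = 4
row 2: |4| − (2+4) = -2
row 3: |2| − (3+2) = -3
minimum over rows = -3 → not strictly diagonally dominant

-3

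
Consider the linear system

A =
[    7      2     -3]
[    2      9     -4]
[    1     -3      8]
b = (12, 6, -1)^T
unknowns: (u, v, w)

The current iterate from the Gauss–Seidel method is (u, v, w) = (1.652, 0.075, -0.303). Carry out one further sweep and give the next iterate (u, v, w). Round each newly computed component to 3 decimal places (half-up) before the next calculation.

One sweep:
  u = (12 - (2)·0.075 - (-3)·-0.303) / (7) = 1.563
  v = (6 - (2)·1.563 - (-4)·-0.303) / (9) = 0.185
  w = (-1 - (1)·1.563 - (-3)·0.185) / (8) = -0.251

(1.563, 0.185, -0.251)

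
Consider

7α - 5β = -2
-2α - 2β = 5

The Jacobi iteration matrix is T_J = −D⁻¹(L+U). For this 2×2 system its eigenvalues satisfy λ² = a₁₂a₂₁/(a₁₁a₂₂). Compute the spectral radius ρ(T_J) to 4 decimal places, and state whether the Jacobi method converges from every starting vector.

0.8452

a₁₂a₂₁/(a₁₁a₂₂) = (-5)·(-2) / ((7)·(-2)) = -0.714286
ρ = √|-0.714286| = √0.714286 = 0.8452
ρ < 1, so Jacobi converges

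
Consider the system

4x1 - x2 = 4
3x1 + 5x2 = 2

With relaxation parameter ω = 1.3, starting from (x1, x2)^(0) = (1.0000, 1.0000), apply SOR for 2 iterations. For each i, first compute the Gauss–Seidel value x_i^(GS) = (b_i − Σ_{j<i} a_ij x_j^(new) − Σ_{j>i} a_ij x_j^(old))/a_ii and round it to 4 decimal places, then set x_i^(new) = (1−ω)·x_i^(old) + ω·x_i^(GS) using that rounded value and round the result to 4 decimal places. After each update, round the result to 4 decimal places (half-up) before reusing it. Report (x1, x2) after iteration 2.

Iteration 1:
  x1: GS value = (4 - (-1)·1.0000) / (4) = 1.2500;  x1 ← (1−ω)·1.0000 + ω·1.2500 = 1.3250
  x2: GS value = (2 - (3)·1.3250) / (5) = -0.3950;  x2 ← (1−ω)·1.0000 + ω·-0.3950 = -0.8135
Iteration 2:
  x1: GS value = (4 - (-1)·-0.8135) / (4) = 0.7966;  x1 ← (1−ω)·1.3250 + ω·0.7966 = 0.6381
  x2: GS value = (2 - (3)·0.6381) / (5) = 0.0171;  x2 ← (1−ω)·-0.8135 + ω·0.0171 = 0.2663

(0.6381, 0.2663)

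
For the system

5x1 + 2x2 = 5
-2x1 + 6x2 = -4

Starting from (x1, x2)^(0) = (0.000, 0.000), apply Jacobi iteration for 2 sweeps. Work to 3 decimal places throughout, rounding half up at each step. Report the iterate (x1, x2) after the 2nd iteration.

Iteration 1:
  x1 = (5 - (2)·0.000) / (5) = 1.000
  x2 = (-4 - (-2)·0.000) / (6) = -0.667
Iteration 2:
  x1 = (5 - (2)·-0.667) / (5) = 1.267
  x2 = (-4 - (-2)·1.000) / (6) = -0.333

(1.267, -0.333)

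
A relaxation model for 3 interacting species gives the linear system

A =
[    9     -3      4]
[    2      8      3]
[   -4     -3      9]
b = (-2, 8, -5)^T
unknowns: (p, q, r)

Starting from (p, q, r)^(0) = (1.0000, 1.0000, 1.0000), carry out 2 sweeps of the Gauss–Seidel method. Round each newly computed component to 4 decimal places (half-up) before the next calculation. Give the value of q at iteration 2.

Iteration 1:
  p = (-2 - (-3)·1.0000 - (4)·1.0000) / (9) = -0.3333
  q = (8 - (2)·-0.3333 - (3)·1.0000) / (8) = 0.7083
  r = (-5 - (-4)·-0.3333 - (-3)·0.7083) / (9) = -0.4676
Iteration 2:
  p = (-2 - (-3)·0.7083 - (4)·-0.4676) / (9) = 0.2217
  q = (8 - (2)·0.2217 - (3)·-0.4676) / (8) = 1.1199
  r = (-5 - (-4)·0.2217 - (-3)·1.1199) / (9) = -0.0837

1.1199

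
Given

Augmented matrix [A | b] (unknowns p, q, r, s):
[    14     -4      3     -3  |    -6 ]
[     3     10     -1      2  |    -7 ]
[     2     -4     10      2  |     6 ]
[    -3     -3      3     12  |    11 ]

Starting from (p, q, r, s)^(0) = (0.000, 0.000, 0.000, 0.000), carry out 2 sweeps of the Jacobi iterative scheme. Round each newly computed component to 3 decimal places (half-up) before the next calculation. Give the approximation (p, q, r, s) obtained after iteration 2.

(-0.561, -0.695, 0.222, 0.484)

Iteration 1:
  p = (-6 - (-4)·0.000 - (3)·0.000 - (-3)·0.000) / (14) = -0.429
  q = (-7 - (3)·0.000 - (-1)·0.000 - (2)·0.000) / (10) = -0.700
  r = (6 - (2)·0.000 - (-4)·0.000 - (2)·0.000) / (10) = 0.600
  s = (11 - (-3)·0.000 - (-3)·0.000 - (3)·0.000) / (12) = 0.917
Iteration 2:
  p = (-6 - (-4)·-0.700 - (3)·0.600 - (-3)·0.917) / (14) = -0.561
  q = (-7 - (3)·-0.429 - (-1)·0.600 - (2)·0.917) / (10) = -0.695
  r = (6 - (2)·-0.429 - (-4)·-0.700 - (2)·0.917) / (10) = 0.222
  s = (11 - (-3)·-0.429 - (-3)·-0.700 - (3)·0.600) / (12) = 0.484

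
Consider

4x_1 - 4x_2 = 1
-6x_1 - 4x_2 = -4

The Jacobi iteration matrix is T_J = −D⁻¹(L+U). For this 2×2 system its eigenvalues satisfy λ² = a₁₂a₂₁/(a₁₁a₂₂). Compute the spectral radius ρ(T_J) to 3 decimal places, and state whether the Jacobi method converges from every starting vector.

1.225

a₁₂a₂₁/(a₁₁a₂₂) = (-4)·(-6) / ((4)·(-4)) = -1.500000
ρ = √|-1.500000| = √1.500000 = 1.225
ρ > 1, so Jacobi diverges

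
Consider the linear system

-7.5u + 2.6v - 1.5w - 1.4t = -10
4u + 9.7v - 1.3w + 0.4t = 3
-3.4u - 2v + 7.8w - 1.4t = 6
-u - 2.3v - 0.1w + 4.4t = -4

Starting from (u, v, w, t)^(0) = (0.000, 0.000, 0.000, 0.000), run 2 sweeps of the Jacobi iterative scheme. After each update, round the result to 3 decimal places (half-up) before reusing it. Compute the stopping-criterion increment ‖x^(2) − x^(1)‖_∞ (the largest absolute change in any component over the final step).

0.497

Iteration 1:
  u = (-10 - (2.6)·0.000 - (-1.5)·0.000 - (-1.4)·0.000) / (-7.5) = 1.333
  v = (3 - (4)·0.000 - (-1.3)·0.000 - (0.4)·0.000) / (9.7) = 0.309
  w = (6 - (-3.4)·0.000 - (-2)·0.000 - (-1.4)·0.000) / (7.8) = 0.769
  t = (-4 - (-1)·0.000 - (-2.3)·0.000 - (-0.1)·0.000) / (4.4) = -0.909
Iteration 2:
  u = (-10 - (2.6)·0.309 - (-1.5)·0.769 - (-1.4)·-0.909) / (-7.5) = 1.456
  v = (3 - (4)·1.333 - (-1.3)·0.769 - (0.4)·-0.909) / (9.7) = -0.100
  w = (6 - (-3.4)·1.333 - (-2)·0.309 - (-1.4)·-0.909) / (7.8) = 1.266
  t = (-4 - (-1)·1.333 - (-2.3)·0.309 - (-0.1)·0.769) / (4.4) = -0.427
Change: (0.123, -0.409, 0.497, 0.482) → max |·| = 0.497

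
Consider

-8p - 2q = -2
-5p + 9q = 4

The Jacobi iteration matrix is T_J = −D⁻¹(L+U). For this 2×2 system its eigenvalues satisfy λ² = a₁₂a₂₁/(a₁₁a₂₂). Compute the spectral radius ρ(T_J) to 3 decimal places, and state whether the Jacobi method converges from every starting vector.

0.373

a₁₂a₂₁/(a₁₁a₂₂) = (-2)·(-5) / ((-8)·(9)) = -0.138889
ρ = √|-0.138889| = √0.138889 = 0.373
ρ < 1, so Jacobi converges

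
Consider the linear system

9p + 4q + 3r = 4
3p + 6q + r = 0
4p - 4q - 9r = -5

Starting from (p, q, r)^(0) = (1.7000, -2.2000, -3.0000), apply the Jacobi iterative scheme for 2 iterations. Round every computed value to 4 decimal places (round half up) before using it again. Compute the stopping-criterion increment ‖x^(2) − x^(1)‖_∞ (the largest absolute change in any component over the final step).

2.5852

Iteration 1:
  p = (4 - (4)·-2.2000 - (3)·-3.0000) / (9) = 2.4222
  q = (0 - (3)·1.7000 - (1)·-3.0000) / (6) = -0.3500
  r = (-5 - (4)·1.7000 - (-4)·-2.2000) / (-9) = 2.2889
Iteration 2:
  p = (4 - (4)·-0.3500 - (3)·2.2889) / (9) = -0.1630
  q = (0 - (3)·2.4222 - (1)·2.2889) / (6) = -1.5926
  r = (-5 - (4)·2.4222 - (-4)·-0.3500) / (-9) = 1.7876
Change: (-2.5852, -1.2426, -0.5013) → max |·| = 2.5852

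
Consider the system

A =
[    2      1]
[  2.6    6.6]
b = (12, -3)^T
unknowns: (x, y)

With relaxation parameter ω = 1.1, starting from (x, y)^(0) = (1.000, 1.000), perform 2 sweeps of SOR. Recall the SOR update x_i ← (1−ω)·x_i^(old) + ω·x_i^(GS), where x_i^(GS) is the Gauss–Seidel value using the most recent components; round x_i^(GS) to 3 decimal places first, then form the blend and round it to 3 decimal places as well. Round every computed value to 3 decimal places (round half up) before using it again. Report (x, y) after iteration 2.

(7.753, -3.542)

Iteration 1:
  x: GS value = (12 - (1)·1.000) / (2) = 5.500;  x ← (1−ω)·1.000 + ω·5.500 = 5.950
  y: GS value = (-3 - (2.6)·5.950) / (6.6) = -2.798;  y ← (1−ω)·1.000 + ω·-2.798 = -3.178
Iteration 2:
  x: GS value = (12 - (1)·-3.178) / (2) = 7.589;  x ← (1−ω)·5.950 + ω·7.589 = 7.753
  y: GS value = (-3 - (2.6)·7.753) / (6.6) = -3.509;  y ← (1−ω)·-3.178 + ω·-3.509 = -3.542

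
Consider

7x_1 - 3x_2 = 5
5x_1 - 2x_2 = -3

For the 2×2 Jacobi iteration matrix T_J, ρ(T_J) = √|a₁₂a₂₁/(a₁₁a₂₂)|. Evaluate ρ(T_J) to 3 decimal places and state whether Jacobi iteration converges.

a₁₂a₂₁/(a₁₁a₂₂) = (-3)·(5) / ((7)·(-2)) = 1.071429
ρ = √|1.071429| = √1.071429 = 1.035
ρ > 1, so Jacobi diverges

1.035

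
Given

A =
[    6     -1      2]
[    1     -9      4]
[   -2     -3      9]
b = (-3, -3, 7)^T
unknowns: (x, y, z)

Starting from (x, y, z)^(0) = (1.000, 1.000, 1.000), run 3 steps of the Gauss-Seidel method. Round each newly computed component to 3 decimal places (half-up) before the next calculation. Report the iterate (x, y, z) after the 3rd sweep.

(-0.674, 0.633, 0.839)

Iteration 1:
  x = (-3 - (-1)·1.000 - (2)·1.000) / (6) = -0.667
  y = (-3 - (1)·-0.667 - (4)·1.000) / (-9) = 0.704
  z = (7 - (-2)·-0.667 - (-3)·0.704) / (9) = 0.864
Iteration 2:
  x = (-3 - (-1)·0.704 - (2)·0.864) / (6) = -0.671
  y = (-3 - (1)·-0.671 - (4)·0.864) / (-9) = 0.643
  z = (7 - (-2)·-0.671 - (-3)·0.643) / (9) = 0.843
Iteration 3:
  x = (-3 - (-1)·0.643 - (2)·0.843) / (6) = -0.674
  y = (-3 - (1)·-0.674 - (4)·0.843) / (-9) = 0.633
  z = (7 - (-2)·-0.674 - (-3)·0.633) / (9) = 0.839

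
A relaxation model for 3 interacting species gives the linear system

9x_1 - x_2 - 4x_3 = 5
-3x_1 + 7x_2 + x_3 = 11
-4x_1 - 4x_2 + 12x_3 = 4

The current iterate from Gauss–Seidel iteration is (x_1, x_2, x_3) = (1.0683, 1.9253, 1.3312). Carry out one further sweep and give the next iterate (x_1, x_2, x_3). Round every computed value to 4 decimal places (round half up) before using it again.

One sweep:
  x_1 = (5 - (-1)·1.9253 - (-4)·1.3312) / (9) = 1.3611
  x_2 = (11 - (-3)·1.3611 - (1)·1.3312) / (7) = 1.9646
  x_3 = (4 - (-4)·1.3611 - (-4)·1.9646) / (12) = 1.4419

(1.3611, 1.9646, 1.4419)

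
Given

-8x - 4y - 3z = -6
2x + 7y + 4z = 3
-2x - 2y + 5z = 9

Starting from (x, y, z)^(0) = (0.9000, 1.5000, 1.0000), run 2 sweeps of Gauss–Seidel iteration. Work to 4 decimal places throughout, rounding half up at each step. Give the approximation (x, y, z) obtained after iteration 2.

(0.1545, -0.5503, 1.6417)

Iteration 1:
  x = (-6 - (-4)·1.5000 - (-3)·1.0000) / (-8) = -0.3750
  y = (3 - (2)·-0.3750 - (4)·1.0000) / (7) = -0.0357
  z = (9 - (-2)·-0.3750 - (-2)·-0.0357) / (5) = 1.6357
Iteration 2:
  x = (-6 - (-4)·-0.0357 - (-3)·1.6357) / (-8) = 0.1545
  y = (3 - (2)·0.1545 - (4)·1.6357) / (7) = -0.5503
  z = (9 - (-2)·0.1545 - (-2)·-0.5503) / (5) = 1.6417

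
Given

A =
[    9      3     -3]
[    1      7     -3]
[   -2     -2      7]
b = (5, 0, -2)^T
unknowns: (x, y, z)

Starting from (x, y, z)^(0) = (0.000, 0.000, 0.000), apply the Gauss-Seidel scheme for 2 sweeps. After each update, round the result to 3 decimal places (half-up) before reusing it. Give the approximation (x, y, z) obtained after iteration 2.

Iteration 1:
  x = (5 - (3)·0.000 - (-3)·0.000) / (9) = 0.556
  y = (0 - (1)·0.556 - (-3)·0.000) / (7) = -0.079
  z = (-2 - (-2)·0.556 - (-2)·-0.079) / (7) = -0.149
Iteration 2:
  x = (5 - (3)·-0.079 - (-3)·-0.149) / (9) = 0.532
  y = (0 - (1)·0.532 - (-3)·-0.149) / (7) = -0.140
  z = (-2 - (-2)·0.532 - (-2)·-0.140) / (7) = -0.174

(0.532, -0.140, -0.174)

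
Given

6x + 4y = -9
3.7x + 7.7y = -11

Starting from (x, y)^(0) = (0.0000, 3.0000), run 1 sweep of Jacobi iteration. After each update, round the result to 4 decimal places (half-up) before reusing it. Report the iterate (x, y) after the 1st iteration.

Iteration 1:
  x = (-9 - (4)·3.0000) / (6) = -3.5000
  y = (-11 - (3.7)·0.0000) / (7.7) = -1.4286

(-3.5000, -1.4286)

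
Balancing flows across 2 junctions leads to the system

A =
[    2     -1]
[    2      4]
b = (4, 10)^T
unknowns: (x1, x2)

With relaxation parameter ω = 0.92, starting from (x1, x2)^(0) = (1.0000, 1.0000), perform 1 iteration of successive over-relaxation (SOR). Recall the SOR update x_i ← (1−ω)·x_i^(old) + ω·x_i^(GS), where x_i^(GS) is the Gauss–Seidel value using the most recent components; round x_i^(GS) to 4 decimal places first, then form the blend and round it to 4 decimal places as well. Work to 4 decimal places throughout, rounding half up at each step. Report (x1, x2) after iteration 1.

Iteration 1:
  x1: GS value = (4 - (-1)·1.0000) / (2) = 2.5000;  x1 ← (1−ω)·1.0000 + ω·2.5000 = 2.3800
  x2: GS value = (10 - (2)·2.3800) / (4) = 1.3100;  x2 ← (1−ω)·1.0000 + ω·1.3100 = 1.2852

(2.3800, 1.2852)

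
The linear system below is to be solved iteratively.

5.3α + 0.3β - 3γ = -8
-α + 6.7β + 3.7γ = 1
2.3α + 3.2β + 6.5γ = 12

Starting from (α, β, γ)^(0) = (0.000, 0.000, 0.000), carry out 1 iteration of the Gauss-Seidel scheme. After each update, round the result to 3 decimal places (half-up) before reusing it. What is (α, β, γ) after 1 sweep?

Iteration 1:
  α = (-8 - (0.3)·0.000 - (-3)·0.000) / (5.3) = -1.509
  β = (1 - (-1)·-1.509 - (3.7)·0.000) / (6.7) = -0.076
  γ = (12 - (2.3)·-1.509 - (3.2)·-0.076) / (6.5) = 2.418

(-1.509, -0.076, 2.418)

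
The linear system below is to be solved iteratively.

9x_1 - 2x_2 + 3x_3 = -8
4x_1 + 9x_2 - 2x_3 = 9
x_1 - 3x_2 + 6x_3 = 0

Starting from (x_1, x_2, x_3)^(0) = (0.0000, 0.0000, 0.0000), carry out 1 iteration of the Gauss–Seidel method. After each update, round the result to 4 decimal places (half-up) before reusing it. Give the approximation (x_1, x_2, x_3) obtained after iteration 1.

(-0.8889, 1.3951, 0.8457)

Iteration 1:
  x_1 = (-8 - (-2)·0.0000 - (3)·0.0000) / (9) = -0.8889
  x_2 = (9 - (4)·-0.8889 - (-2)·0.0000) / (9) = 1.3951
  x_3 = (0 - (1)·-0.8889 - (-3)·1.3951) / (6) = 0.8457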